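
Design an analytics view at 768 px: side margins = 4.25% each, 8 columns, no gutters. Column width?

87.84 px

Each margin = 4.25% of 768 = 32.64 px; content = 768 − 2·32.64 = 702.72 px.
8c = 702.72 → c = 87.84 px.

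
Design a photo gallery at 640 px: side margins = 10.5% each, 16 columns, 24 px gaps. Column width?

9.1 px

Margins: 10.5% × 640 = 67.2 px each, so content = 640 − 134.4 = 505.6 px.
16 columns + 15 gaps: 16c + 15·24 = 505.6.
16c = 505.6 − 360 = 145.6, so c = 9.1 px.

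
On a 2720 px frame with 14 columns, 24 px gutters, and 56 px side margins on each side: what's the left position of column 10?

Content = 2720 − 2·56 = 2608 px.
2608 − 13·24 = 2296; ÷14 gives c = 164 px.
Column 10 starts at margin + 9·(column + gutter) = 56 + 9·188 = 1748 px.

1748 px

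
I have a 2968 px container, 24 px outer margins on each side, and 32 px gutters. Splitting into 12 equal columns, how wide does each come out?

Content width = 2968 − 2·24 = 2920 px.
2920 − 11·32 = 2568; ÷12 gives c = 214 px.

214 px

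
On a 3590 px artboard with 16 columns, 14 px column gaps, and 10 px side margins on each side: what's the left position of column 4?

Content = 3590 − 2·10 = 3570 px.
16 columns + 15 column gaps: 16c + 15·14 = 3570.
16c = 3570 − 210 = 3360, so c = 210 px.
Column 4 starts at margin + 3·(column + gutter) = 10 + 3·224 = 682 px.

682 px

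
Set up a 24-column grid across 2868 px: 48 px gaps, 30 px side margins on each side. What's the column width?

Take off 60 px of margins, leaving 2808 px.
Subtracting 23 gaps of 48 leaves 1704 for 24 columns, so c = 71 px.

71 px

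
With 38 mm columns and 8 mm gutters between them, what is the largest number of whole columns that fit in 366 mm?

Each extra column adds 38 + 8 = 46 mm.
(366 + 8) / 46 = 8.13, so 8 columns fit.

8 columns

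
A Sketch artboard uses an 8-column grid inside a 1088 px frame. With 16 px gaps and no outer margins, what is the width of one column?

Subtracting 7 gaps of 16 leaves 976 for 8 columns, so c = 122 px.

122 px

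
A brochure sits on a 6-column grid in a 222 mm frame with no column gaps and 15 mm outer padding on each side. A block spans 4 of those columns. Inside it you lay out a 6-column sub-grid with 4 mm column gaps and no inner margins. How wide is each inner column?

18 mm

Outer content = 222 − 2·15 = 192 mm.
6c = 192 → c = 32 mm.
4-column span = 4·32 = 128 mm.
128 − 5·4 = 108; ÷6 gives d = 18 mm.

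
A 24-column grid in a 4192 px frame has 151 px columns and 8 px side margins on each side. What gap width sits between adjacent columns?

24 px

Content width = 4192 − 2·8 = 4176 px.
Columns use 3624 px, leaving 552 px across 23 gaps = 24 px each.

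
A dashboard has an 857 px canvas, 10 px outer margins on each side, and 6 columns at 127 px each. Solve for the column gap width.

15 px

Subtract both margins: 857 − 2·10 = 837 px.
Columns use 762 px, leaving 75 px across 5 column gaps = 15 px each.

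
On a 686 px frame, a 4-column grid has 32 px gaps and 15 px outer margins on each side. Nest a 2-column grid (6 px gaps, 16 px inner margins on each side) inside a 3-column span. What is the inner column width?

Subtract both margins: 686 − 2·15 = 656 px.
Subtracting 3 gaps of 32 leaves 560 for 4 columns, so c = 140 px.
3-column span = 3·140 + 2·32 = 484 px.
Inner content = 484 − 2·16 = 452 px.
2d + 1·6 = 452 → 2d = 446 → d = 223 px.

223 px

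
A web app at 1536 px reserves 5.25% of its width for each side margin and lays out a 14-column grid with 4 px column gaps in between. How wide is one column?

94.48 px

Each margin = 5.25% of 1536 = 80.64 px; content = 1536 − 2·80.64 = 1374.72 px.
Subtracting 13 column gaps of 4 leaves 1322.72 for 14 columns, so c = 94.48 px.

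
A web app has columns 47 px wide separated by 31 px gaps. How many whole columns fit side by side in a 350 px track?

Each extra column adds 47 + 31 = 78 px.
(350 + 31) / 78 = 4.88, so 4 columns fit.

4 columns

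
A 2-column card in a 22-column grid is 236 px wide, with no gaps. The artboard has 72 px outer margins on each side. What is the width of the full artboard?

2740 px

With no gaps, each column is 236/2 = 118 px.
Artboard = 2·72 + 22·118 = 144 + 2596 = 2740 px.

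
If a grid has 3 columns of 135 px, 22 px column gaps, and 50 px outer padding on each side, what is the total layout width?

549 px

Total width: 2·50 + 3·135 + 2·22 = 549 px.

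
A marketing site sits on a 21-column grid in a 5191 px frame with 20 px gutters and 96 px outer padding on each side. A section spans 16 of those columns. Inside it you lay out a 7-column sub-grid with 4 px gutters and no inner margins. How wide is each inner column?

540 px

Outer content = 5191 − 2·96 = 4999 px.
21c + 20·20 = 4999 → 21c = 4599 → c = 219 px.
16-column span = 16·219 + 15·20 = 3804 px.
7d + 6·4 = 3804 → 7d = 3780 → d = 540 px.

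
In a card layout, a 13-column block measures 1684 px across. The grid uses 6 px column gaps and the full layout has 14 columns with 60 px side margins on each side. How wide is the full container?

13c + 12·6 = 1684 → 13c = 1612 → c = 124 px.
Total width: 2·60 + 14·124 + 13·6 = 1934 px.

1934 px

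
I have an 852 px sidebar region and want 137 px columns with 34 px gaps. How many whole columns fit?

Each extra column adds 137 + 34 = 171 px.
(852 + 34) / 171 = 5.18, so 5 columns fit.

5 columns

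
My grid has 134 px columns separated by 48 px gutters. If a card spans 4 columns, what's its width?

680 px

4-column span = 4·134 + 3·48 = 680 px.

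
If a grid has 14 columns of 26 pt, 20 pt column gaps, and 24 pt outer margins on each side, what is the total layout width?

Layout = 2·24 + 14·26 + 13·20 = 48 + 364 + 260 = 672 pt.

672 pt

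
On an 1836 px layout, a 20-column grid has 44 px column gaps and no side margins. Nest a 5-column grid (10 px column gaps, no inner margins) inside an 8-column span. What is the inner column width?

20 columns + 19 column gaps: 20c + 19·44 = 1836.
20c = 1836 − 836 = 1000, so c = 50 px.
8 columns plus 7 column gaps: 400 + 308 = 708 px.
708 − 4·10 = 668; ÷5 gives d = 133.6 px.

133.6 px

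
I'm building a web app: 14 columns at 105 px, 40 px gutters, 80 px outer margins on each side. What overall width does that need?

2150 px

Total width: 2·80 + 14·105 + 13·40 = 2150 px.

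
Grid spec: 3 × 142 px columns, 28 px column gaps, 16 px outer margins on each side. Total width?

514 px

Adding margins, columns and gutters: 32 + 426 + 56 = 514 px.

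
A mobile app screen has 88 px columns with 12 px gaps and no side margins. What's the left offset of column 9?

Each column+gutter stride is 100 px; with no margin, 8 of them is 800 px.

800 px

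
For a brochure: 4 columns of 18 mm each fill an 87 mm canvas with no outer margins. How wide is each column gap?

Columns use 72 mm, leaving 15 mm across 3 column gaps = 5 mm each.

5 mm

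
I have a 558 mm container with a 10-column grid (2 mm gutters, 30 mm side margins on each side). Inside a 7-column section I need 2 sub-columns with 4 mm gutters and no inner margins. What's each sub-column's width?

Outer content = 558 − 2·30 = 498 mm.
498 − 9·2 = 480; ÷10 gives c = 48 mm.
7 columns plus 6 gutters: 336 + 12 = 348 mm.
2 columns + 1 gutter: 2d + 1·4 = 348.
2d = 348 − 4 = 344, so d = 172 mm.

172 mm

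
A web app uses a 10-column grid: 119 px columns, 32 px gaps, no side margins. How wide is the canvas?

1478 px

Total width: 10·119 + 9·32 = 1478 px.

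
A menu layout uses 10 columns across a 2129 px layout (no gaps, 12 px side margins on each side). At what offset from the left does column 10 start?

1906.5 px

Content = 2129 − 2·12 = 2105 px.
2105 / 10 = 210.5 px per column.
Each column+gutter stride is 210.5 px; 9 of them past the 12 px margin is 12 + 1894.5 = 1906.5 px.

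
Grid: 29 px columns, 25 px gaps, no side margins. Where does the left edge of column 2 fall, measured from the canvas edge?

54 px

Each column+gutter stride is 54 px; with no margin, 1 of them is 54 px.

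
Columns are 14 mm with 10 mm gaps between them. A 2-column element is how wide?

2 columns plus 1 gap: 28 + 10 = 38 mm.

38 mm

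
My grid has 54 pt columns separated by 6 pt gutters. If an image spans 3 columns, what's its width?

174 pt

3-column span = 3·54 + 2·6 = 174 pt.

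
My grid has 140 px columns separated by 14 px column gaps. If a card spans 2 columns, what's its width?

Span of 2: 2·140 + 1·14 = 280 + 14 = 294 px.

294 px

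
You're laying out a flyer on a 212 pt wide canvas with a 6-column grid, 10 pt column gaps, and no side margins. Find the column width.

212 − 5·10 = 162; ÷6 gives c = 27 pt.

27 pt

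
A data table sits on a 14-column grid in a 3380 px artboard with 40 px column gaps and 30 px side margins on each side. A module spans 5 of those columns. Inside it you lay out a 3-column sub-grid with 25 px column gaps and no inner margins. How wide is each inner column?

370 px

Inside the margins: 3380 − 60 = 3320 px.
3320 − 13·40 = 2800; ÷14 gives c = 200 px.
Span of 5: 5·200 + 4·40 = 1000 + 160 = 1160 px.
Subtracting 2 column gaps of 25 leaves 1110 for 3 columns, so d = 370 px.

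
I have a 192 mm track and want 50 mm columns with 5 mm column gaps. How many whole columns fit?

Each extra column adds 50 + 5 = 55 mm.
(192 + 5) / 55 = 3.58, so 3 columns fit.

3 columns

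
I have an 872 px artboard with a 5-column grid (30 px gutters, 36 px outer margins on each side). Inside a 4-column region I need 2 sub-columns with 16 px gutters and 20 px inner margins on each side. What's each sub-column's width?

289 px

Outer content = 872 − 2·36 = 800 px.
Subtracting 4 gutters of 30 leaves 680 for 5 columns, so c = 136 px.
Span of 4: 4·136 + 3·30 = 544 + 90 = 634 px.
Inner content = 634 − 2·20 = 594 px.
2 columns + 1 gutter: 2d + 1·16 = 594.
2d = 594 − 16 = 578, so d = 289 px.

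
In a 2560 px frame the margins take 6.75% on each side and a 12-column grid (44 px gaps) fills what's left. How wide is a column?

Each margin = 6.75% of 2560 = 172.8 px; content = 2560 − 2·172.8 = 2214.4 px.
Subtracting 11 gaps of 44 leaves 1730.4 for 12 columns, so c = 144.2 px.

144.2 px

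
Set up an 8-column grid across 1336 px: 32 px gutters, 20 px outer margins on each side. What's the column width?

134 px

Inside the margins: 1336 − 40 = 1296 px.
1296 − 7·32 = 1072; ÷8 gives c = 134 px.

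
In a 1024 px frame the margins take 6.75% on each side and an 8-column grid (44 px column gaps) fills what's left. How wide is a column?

72.22 px

Margins: 6.75% × 1024 = 69.12 px each, so content = 1024 − 138.24 = 885.76 px.
8c + 7·44 = 885.76 → 8c = 577.76 → c = 72.22 px.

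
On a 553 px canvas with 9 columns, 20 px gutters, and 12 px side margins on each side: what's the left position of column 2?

Inside the margins: 553 − 24 = 529 px.
9 columns + 8 gutters: 9c + 8·20 = 529.
9c = 529 − 160 = 369, so c = 41 px.
Column 2 starts at margin + 1·(column + gutter) = 12 + 1·61 = 73 px.

73 px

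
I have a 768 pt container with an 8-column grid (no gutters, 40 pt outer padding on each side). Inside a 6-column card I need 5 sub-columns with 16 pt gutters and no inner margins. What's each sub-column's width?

Outer content = 768 − 2·40 = 688 pt.
With no gutters, each column is 688/8 = 86 pt.
6-column span = 6·86 = 516 pt.
Subtracting 4 gutters of 16 leaves 452 for 5 columns, so d = 90.4 pt.

90.4 pt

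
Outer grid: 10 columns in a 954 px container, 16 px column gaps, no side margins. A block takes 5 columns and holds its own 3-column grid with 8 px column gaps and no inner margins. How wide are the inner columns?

151 px

Subtracting 9 column gaps of 16 leaves 810 for 10 columns, so c = 81 px.
Span of 5: 5·81 + 4·16 = 405 + 64 = 469 px.
3d + 2·8 = 469 → 3d = 453 → d = 151 px.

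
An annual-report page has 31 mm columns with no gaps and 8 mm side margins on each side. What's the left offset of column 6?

163 mm

Each column+gutter stride is 31 mm; 5 of them past the 8 mm margin is 8 + 155 = 163 mm.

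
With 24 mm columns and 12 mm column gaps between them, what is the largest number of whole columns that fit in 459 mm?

13 columns

13 columns: 13·24 + 12·12 = 456 mm ≤ 459.
14 columns: 492 mm > 459. So 13.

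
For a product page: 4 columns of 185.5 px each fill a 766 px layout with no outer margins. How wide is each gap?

8 px

4·185.5 + 3g = 766 → 3g = 24 → g = 8 px.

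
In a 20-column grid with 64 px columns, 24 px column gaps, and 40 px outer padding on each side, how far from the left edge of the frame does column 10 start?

832 px

Column 10 starts at margin + 9·(column + gutter) = 40 + 9·88 = 832 px.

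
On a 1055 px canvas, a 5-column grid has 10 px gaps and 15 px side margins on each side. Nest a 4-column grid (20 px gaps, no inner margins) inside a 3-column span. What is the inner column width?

137.75 px

Outer content = 1055 − 2·15 = 1025 px.
1025 − 4·10 = 985; ÷5 gives c = 197 px.
3-column span = 3·197 + 2·10 = 611 px.
611 − 3·20 = 551; ÷4 gives d = 137.75 px.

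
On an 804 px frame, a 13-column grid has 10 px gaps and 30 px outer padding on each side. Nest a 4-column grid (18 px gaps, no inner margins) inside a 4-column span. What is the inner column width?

Outer content = 804 − 2·30 = 744 px.
13c + 12·10 = 744 → 13c = 624 → c = 48 px.
4-column span = 4·48 + 3·10 = 222 px.
4d + 3·18 = 222 → 4d = 168 → d = 42 px.

42 px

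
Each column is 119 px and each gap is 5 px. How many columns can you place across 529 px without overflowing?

4 columns: 4·119 + 3·5 = 491 px ≤ 529.
5 columns: 615 px > 529. So 4.

4 columns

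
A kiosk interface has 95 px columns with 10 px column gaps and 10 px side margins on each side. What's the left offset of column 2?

Column 2 starts at margin + 1·(column + gutter) = 10 + 1·105 = 115 px.

115 px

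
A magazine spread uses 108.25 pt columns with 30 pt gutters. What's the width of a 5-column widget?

Span of 5: 5·108.25 + 4·30 = 541.25 + 120 = 661.25 pt.

661.25 pt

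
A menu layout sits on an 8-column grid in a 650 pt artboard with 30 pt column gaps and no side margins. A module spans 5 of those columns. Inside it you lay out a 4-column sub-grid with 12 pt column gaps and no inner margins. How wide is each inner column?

89.75 pt

8c + 7·30 = 650 → 8c = 440 → c = 55 pt.
5 columns plus 4 column gaps: 275 + 120 = 395 pt.
395 − 3·12 = 359; ÷4 gives d = 89.75 pt.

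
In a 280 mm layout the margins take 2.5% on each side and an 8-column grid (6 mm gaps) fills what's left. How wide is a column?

Each margin = 2.5% of 280 = 7 mm; content = 280 − 2·7 = 266 mm.
266 − 7·6 = 224; ÷8 gives c = 28 mm.

28 mm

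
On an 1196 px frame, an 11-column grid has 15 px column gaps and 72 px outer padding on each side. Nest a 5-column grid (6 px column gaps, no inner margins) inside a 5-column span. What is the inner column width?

89.2 px

Inside the margins: 1196 − 144 = 1052 px.
1052 − 10·15 = 902; ÷11 gives c = 82 px.
Span of 5: 5·82 + 4·15 = 410 + 60 = 470 px.
5 columns + 4 column gaps: 5d + 4·6 = 470.
5d = 470 − 24 = 446, so d = 89.2 px.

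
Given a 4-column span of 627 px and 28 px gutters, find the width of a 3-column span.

463.25 px

4c + 3·28 = 627 → 4c = 543 → c = 135.75 px.
3 columns plus 2 gutters: 407.25 + 56 = 463.25 px.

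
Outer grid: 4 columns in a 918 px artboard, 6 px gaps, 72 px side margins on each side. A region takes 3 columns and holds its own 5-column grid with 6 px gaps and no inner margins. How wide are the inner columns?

111 px

Outer content = 918 − 2·72 = 774 px.
4 columns + 3 gaps: 4c + 3·6 = 774.
4c = 774 − 18 = 756, so c = 189 px.
3 columns plus 2 gaps: 567 + 12 = 579 px.
5d + 4·6 = 579 → 5d = 555 → d = 111 px.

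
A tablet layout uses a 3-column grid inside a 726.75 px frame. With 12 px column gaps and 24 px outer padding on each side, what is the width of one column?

218.25 px

Subtract both margins: 726.75 − 2·24 = 678.75 px.
Subtracting 2 column gaps of 12 leaves 654.75 for 3 columns, so c = 218.25 px.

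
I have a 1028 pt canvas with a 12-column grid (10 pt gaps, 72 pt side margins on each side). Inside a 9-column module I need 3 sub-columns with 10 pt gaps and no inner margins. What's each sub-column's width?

213.5 pt

Take off 144 pt of margins, leaving 884 pt.
Subtracting 11 gaps of 10 leaves 774 for 12 columns, so c = 64.5 pt.
9 columns plus 8 gaps: 580.5 + 80 = 660.5 pt.
3 columns + 2 gaps: 3d + 2·10 = 660.5.
3d = 660.5 − 20 = 640.5, so d = 213.5 pt.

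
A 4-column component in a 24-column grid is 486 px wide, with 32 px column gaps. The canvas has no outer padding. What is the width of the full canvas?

486 − 3·32 = 390; ÷4 gives c = 97.5 px.
Total width: 24·97.5 + 23·32 = 3076 px.

3076 px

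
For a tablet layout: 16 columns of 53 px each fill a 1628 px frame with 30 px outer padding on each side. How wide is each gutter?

Content width = 1628 − 2·30 = 1568 px.
Columns use 848 px, leaving 720 px across 15 gutters = 48 px each.

48 px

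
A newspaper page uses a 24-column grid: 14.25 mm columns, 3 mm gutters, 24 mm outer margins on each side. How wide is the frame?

Frame = 2·24 + 24·14.25 + 23·3 = 48 + 342 + 69 = 459 mm.

459 mm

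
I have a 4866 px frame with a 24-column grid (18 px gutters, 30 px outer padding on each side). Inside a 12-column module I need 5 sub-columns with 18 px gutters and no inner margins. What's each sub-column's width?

Take off 60 px of margins, leaving 4806 px.
24c + 23·18 = 4806 → 24c = 4392 → c = 183 px.
12 columns plus 11 gutters: 2196 + 198 = 2394 px.
5 columns + 4 gutters: 5d + 4·18 = 2394.
5d = 2394 − 72 = 2322, so d = 464.4 px.

464.4 px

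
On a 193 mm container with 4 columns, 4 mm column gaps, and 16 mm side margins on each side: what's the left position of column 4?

139.75 mm

Content = 193 − 2·16 = 161 mm.
4 columns + 3 column gaps: 4c + 3·4 = 161.
4c = 161 − 12 = 149, so c = 37.25 mm.
Column 4 starts at margin + 3·(column + gutter) = 16 + 3·41.25 = 139.75 mm.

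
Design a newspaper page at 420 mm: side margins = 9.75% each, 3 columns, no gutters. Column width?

420 × (1 − 2·9.75%) = 420 × 80.5% = 338.1 mm for the columns.
338.1 / 3 = 112.7 mm per column.

112.7 mm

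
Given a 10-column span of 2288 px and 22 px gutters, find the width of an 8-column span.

1826 px

10c + 9·22 = 2288 → 10c = 2090 → c = 209 px.
8-column span = 8·209 + 7·22 = 1826 px.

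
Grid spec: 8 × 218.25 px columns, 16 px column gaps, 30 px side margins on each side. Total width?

1918 px

Adding margins, columns and gutters: 60 + 1746 + 112 = 1918 px.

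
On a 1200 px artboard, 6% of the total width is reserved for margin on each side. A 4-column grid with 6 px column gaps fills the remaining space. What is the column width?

1200 × (1 − 2·6%) = 1200 × 88% = 1056 px for the columns.
4 columns + 3 column gaps: 4c + 3·6 = 1056.
4c = 1056 − 18 = 1038, so c = 259.5 px.

259.5 px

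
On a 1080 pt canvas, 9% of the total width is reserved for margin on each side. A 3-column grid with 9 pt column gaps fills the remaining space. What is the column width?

Margins: 9% × 1080 = 97.2 pt each, so content = 1080 − 194.4 = 885.6 pt.
Subtracting 2 column gaps of 9 leaves 867.6 for 3 columns, so c = 289.2 pt.

289.2 pt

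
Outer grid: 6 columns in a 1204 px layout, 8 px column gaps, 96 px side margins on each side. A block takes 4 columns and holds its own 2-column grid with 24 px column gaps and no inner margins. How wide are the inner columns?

Take off 192 px of margins, leaving 1012 px.
1012 − 5·8 = 972; ÷6 gives c = 162 px.
4-column span = 4·162 + 3·8 = 672 px.
2d + 1·24 = 672 → 2d = 648 → d = 324 px.

324 px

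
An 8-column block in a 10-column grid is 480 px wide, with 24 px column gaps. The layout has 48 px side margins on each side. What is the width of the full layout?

702 px

Subtracting 7 column gaps of 24 leaves 312 for 8 columns, so c = 39 px.
Adding margins, columns and gutters: 96 + 390 + 216 = 702 px.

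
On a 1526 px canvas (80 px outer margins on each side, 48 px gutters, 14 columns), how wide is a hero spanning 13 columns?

Content width = 1526 − 2·80 = 1366 px.
14 columns + 13 gutters: 14c + 13·48 = 1366.
14c = 1366 − 624 = 742, so c = 53 px.
13-column span = 13·53 + 12·48 = 1265 px.

1265 px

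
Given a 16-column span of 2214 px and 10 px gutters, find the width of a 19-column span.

2631 px

16c + 15·10 = 2214 → 16c = 2064 → c = 129 px.
Span of 19: 19·129 + 18·10 = 2451 + 180 = 2631 px.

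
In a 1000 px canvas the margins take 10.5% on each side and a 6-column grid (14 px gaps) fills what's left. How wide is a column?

Each margin = 10.5% of 1000 = 105 px; content = 1000 − 2·105 = 790 px.
790 − 5·14 = 720; ÷6 gives c = 120 px.

120 px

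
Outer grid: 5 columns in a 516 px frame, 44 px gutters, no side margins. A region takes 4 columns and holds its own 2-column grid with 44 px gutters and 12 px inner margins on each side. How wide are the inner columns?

168 px

5c + 4·44 = 516 → 5c = 340 → c = 68 px.
4 columns plus 3 gutters: 272 + 132 = 404 px.
Inner content = 404 − 2·12 = 380 px.
2d + 1·44 = 380 → 2d = 336 → d = 168 px.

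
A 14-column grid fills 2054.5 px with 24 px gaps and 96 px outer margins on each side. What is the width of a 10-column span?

Content width = 2054.5 − 2·96 = 1862.5 px.
1862.5 − 13·24 = 1550.5; ÷14 gives c = 110.75 px.
Span of 10: 10·110.75 + 9·24 = 1107.5 + 216 = 1323.5 px.

1323.5 px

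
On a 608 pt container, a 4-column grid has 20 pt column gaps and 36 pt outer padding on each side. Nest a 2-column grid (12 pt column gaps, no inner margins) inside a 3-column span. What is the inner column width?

192.5 pt

Subtract both margins: 608 − 2·36 = 536 pt.
Subtracting 3 column gaps of 20 leaves 476 for 4 columns, so c = 119 pt.
3 columns plus 2 column gaps: 357 + 40 = 397 pt.
397 − 1·12 = 385; ÷2 gives d = 192.5 pt.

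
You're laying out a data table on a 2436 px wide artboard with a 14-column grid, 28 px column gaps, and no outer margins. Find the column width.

Subtracting 13 column gaps of 28 leaves 2072 for 14 columns, so c = 148 px.

148 px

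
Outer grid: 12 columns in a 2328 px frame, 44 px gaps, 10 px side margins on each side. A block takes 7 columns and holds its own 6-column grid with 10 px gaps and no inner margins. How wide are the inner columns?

Inside the margins: 2328 − 20 = 2308 px.
12 columns + 11 gaps: 12c + 11·44 = 2308.
12c = 2308 − 484 = 1824, so c = 152 px.
Span of 7: 7·152 + 6·44 = 1064 + 264 = 1328 px.
1328 − 5·10 = 1278; ÷6 gives d = 213 px.

213 px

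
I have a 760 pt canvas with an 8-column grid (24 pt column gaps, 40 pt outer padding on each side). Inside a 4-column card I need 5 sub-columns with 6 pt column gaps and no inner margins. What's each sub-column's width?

Subtract both margins: 760 − 2·40 = 680 pt.
8 columns + 7 column gaps: 8c + 7·24 = 680.
8c = 680 − 168 = 512, so c = 64 pt.
4-column span = 4·64 + 3·24 = 328 pt.
5 columns + 4 column gaps: 5d + 4·6 = 328.
5d = 328 − 24 = 304, so d = 60.8 pt.

60.8 pt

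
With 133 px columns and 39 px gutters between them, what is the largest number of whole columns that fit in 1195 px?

7 columns

7 columns: 7·133 + 6·39 = 1165 px ≤ 1195.
8 columns: 1337 px > 1195. So 7.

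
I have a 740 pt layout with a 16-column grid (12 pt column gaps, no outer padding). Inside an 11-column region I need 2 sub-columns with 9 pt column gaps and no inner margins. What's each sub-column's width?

740 − 15·12 = 560; ÷16 gives c = 35 pt.
11-column span = 11·35 + 10·12 = 505 pt.
2 columns + 1 column gap: 2d + 1·9 = 505.
2d = 505 − 9 = 496, so d = 248 pt.

248 pt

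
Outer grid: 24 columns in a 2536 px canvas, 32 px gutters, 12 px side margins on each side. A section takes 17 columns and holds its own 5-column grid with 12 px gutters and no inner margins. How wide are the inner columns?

344.4 px

Subtract both margins: 2536 − 2·12 = 2512 px.
Subtracting 23 gutters of 32 leaves 1776 for 24 columns, so c = 74 px.
17-column span = 17·74 + 16·32 = 1770 px.
1770 − 4·12 = 1722; ÷5 gives d = 344.4 px.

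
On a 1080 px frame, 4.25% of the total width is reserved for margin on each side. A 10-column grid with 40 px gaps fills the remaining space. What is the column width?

62.82 px

Margins: 4.25% × 1080 = 45.9 px each, so content = 1080 − 91.8 = 988.2 px.
Subtracting 9 gaps of 40 leaves 628.2 for 10 columns, so c = 62.82 px.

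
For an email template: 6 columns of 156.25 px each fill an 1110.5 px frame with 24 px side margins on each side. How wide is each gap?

25 px

Content width = 1110.5 − 2·24 = 1062.5 px.
Columns use 937.5 px, leaving 125 px across 5 gaps = 25 px each.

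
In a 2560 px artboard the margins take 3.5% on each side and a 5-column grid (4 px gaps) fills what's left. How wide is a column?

472.96 px

Margins: 3.5% × 2560 = 89.6 px each, so content = 2560 − 179.2 = 2380.8 px.
Subtracting 4 gaps of 4 leaves 2364.8 for 5 columns, so c = 472.96 px.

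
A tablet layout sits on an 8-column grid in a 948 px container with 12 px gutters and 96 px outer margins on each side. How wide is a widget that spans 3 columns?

Inside the margins: 948 − 192 = 756 px.
756 − 7·12 = 672; ÷8 gives c = 84 px.
3 columns plus 2 gutters: 252 + 24 = 276 px.

276 px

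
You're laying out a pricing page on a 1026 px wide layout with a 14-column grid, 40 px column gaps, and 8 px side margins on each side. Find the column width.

Take off 16 px of margins, leaving 1010 px.
Subtracting 13 column gaps of 40 leaves 490 for 14 columns, so c = 35 px.

35 px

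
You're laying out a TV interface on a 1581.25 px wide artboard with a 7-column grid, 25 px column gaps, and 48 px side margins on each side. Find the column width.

190.75 px

Content width = 1581.25 − 2·48 = 1485.25 px.
Subtracting 6 column gaps of 25 leaves 1335.25 for 7 columns, so c = 190.75 px.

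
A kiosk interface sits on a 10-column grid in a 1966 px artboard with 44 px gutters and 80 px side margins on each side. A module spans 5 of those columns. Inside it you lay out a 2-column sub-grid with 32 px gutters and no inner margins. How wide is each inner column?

424.5 px

Subtract both margins: 1966 − 2·80 = 1806 px.
10c + 9·44 = 1806 → 10c = 1410 → c = 141 px.
5-column span = 5·141 + 4·44 = 881 px.
2d + 1·32 = 881 → 2d = 849 → d = 424.5 px.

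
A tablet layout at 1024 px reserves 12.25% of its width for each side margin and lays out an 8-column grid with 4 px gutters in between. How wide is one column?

Margins: 12.25% × 1024 = 125.44 px each, so content = 1024 − 250.88 = 773.12 px.
8 columns + 7 gutters: 8c + 7·4 = 773.12.
8c = 773.12 − 28 = 745.12, so c = 93.14 px.

93.14 px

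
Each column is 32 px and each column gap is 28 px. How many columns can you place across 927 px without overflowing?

15 columns: 15·32 + 14·28 = 872 px ≤ 927.
16 columns: 932 px > 927. So 15.

15 columns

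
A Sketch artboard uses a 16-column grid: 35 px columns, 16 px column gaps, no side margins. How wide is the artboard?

800 px

Artboard = 16·35 + 15·16 = 560 + 240 = 800 px.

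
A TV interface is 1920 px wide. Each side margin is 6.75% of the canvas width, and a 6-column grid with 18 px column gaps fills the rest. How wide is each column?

261.8 px

1920 × (1 − 2·6.75%) = 1920 × 86.5% = 1660.8 px for the columns.
6 columns + 5 column gaps: 6c + 5·18 = 1660.8.
6c = 1660.8 − 90 = 1570.8, so c = 261.8 px.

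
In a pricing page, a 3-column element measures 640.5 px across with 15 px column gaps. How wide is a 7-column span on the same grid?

1514.5 px

3c + 2·15 = 640.5 → 3c = 610.5 → c = 203.5 px.
7 columns plus 6 column gaps: 1424.5 + 90 = 1514.5 px.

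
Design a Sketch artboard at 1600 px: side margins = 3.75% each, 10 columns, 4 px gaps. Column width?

144.4 px

1600 × (1 − 2·3.75%) = 1600 × 92.5% = 1480 px for the columns.
10c + 9·4 = 1480 → 10c = 1444 → c = 144.4 px.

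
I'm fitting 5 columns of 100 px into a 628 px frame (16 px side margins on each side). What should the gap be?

24 px

Subtract both margins: 628 − 2·16 = 596 px.
5 columns take 5·100 = 500 px; remaining 96 splits into 4 gaps.
g = 96 / 4 = 24 px.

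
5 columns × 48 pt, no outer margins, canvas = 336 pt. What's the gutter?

24 pt

5 columns take 5·48 = 240 pt; remaining 96 splits into 4 gutters.
g = 96 / 4 = 24 pt.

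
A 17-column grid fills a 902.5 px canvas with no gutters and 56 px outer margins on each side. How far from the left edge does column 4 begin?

Subtract both margins: 902.5 − 2·56 = 790.5 px.
790.5 / 17 = 46.5 px per column.
Before column 4: the margin + 3 columns + 3 gutters.
Offset = 56 + 3·(46.5 + 0) = 56 + 139.5 = 195.5 px.

195.5 px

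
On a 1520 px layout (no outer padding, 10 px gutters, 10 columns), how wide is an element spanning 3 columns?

10 columns + 9 gutters: 10c + 9·10 = 1520.
10c = 1520 − 90 = 1430, so c = 143 px.
3-column span = 3·143 + 2·10 = 449 px.

449 px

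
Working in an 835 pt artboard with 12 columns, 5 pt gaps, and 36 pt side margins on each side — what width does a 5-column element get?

Content width = 835 − 2·36 = 763 pt.
763 − 11·5 = 708; ÷12 gives c = 59 pt.
5-column span = 5·59 + 4·5 = 315 pt.

315 pt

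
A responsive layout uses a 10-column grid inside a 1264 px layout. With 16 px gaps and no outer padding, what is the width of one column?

112 px

Subtracting 9 gaps of 16 leaves 1120 for 10 columns, so c = 112 px.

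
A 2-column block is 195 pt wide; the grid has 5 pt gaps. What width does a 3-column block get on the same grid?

295 pt

Subtracting 1 gap of 5 leaves 190 for 2 columns, so c = 95 pt.
Span of 3: 3·95 + 2·5 = 285 + 10 = 295 pt.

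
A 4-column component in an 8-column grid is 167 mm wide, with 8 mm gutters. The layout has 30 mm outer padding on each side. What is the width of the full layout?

Subtracting 3 gutters of 8 leaves 143 for 4 columns, so c = 35.75 mm.
Layout = 2·30 + 8·35.75 + 7·8 = 60 + 286 + 56 = 402 mm.

402 mm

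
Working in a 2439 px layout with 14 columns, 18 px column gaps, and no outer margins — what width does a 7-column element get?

1210.5 px

Subtracting 13 column gaps of 18 leaves 2205 for 14 columns, so c = 157.5 px.
7 columns plus 6 column gaps: 1102.5 + 108 = 1210.5 px.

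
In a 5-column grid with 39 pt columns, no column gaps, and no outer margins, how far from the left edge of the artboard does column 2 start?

39 pt

Each column+gutter stride is 39 pt; with no margin, 1 of them is 39 pt.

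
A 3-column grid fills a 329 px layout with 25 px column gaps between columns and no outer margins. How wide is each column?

3 columns + 2 column gaps: 3c + 2·25 = 329.
3c = 329 − 50 = 279, so c = 93 px.

93 px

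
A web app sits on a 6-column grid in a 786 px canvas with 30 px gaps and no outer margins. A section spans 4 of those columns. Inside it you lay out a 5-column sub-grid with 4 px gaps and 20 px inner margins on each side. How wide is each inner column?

6 columns + 5 gaps: 6c + 5·30 = 786.
6c = 786 − 150 = 636, so c = 106 px.
Span of 4: 4·106 + 3·30 = 424 + 90 = 514 px.
Inner content = 514 − 2·20 = 474 px.
Subtracting 4 gaps of 4 leaves 458 for 5 columns, so d = 91.6 px.

91.6 px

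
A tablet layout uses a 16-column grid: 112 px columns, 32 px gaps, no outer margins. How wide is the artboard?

Total width: 16·112 + 15·32 = 2272 px.

2272 px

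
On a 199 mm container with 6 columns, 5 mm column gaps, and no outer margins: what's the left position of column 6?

170 mm

6 columns + 5 column gaps: 6c + 5·5 = 199.
6c = 199 − 25 = 174, so c = 29 mm.
Before column 6: 5 columns + 5 column gaps.
Offset = 5·(29 + 5) = 5·34 = 170 mm.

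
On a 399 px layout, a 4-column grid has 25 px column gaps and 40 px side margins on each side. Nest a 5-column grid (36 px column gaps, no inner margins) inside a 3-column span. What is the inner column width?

17.8 px

Outer content = 399 − 2·40 = 319 px.
4c + 3·25 = 319 → 4c = 244 → c = 61 px.
3 columns plus 2 column gaps: 183 + 50 = 233 px.
Subtracting 4 column gaps of 36 leaves 89 for 5 columns, so d = 17.8 px.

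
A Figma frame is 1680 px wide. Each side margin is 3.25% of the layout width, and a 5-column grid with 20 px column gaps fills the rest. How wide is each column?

Each margin = 3.25% of 1680 = 54.6 px; content = 1680 − 2·54.6 = 1570.8 px.
5 columns + 4 column gaps: 5c + 4·20 = 1570.8.
5c = 1570.8 − 80 = 1490.8, so c = 298.16 px.

298.16 px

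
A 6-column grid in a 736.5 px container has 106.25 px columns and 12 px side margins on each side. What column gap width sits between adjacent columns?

Subtract both margins: 736.5 − 2·12 = 712.5 px.
6 columns take 6·106.25 = 637.5 px; remaining 75 splits into 5 column gaps.
g = 75 / 5 = 15 px.

15 px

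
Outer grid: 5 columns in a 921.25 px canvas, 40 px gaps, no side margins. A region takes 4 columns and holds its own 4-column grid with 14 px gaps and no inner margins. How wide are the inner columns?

171.75 px

5 columns + 4 gaps: 5c + 4·40 = 921.25.
5c = 921.25 − 160 = 761.25, so c = 152.25 px.
4-column span = 4·152.25 + 3·40 = 729 px.
4d + 3·14 = 729 → 4d = 687 → d = 171.75 px.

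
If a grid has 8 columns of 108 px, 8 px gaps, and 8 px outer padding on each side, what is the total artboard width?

Adding margins, columns and gutters: 16 + 864 + 56 = 936 px.

936 px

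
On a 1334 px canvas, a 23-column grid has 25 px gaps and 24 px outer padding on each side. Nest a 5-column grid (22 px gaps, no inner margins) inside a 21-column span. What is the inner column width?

216.8 px

Inside the margins: 1334 − 48 = 1286 px.
Subtracting 22 gaps of 25 leaves 736 for 23 columns, so c = 32 px.
21-column span = 21·32 + 20·25 = 1172 px.
5d + 4·22 = 1172 → 5d = 1084 → d = 216.8 px.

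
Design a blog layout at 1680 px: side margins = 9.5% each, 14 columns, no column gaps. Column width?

97.2 px

1680 × (1 − 2·9.5%) = 1680 × 81% = 1360.8 px for the columns.
With no column gaps, each column is 1360.8/14 = 97.2 px.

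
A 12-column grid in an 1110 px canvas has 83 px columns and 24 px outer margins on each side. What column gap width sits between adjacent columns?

Take off 48 px of margins, leaving 1062 px.
Columns use 996 px, leaving 66 px across 11 column gaps = 6 px each.

6 px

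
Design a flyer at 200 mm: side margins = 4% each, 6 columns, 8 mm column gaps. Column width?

Each margin = 4% of 200 = 8 mm; content = 200 − 2·8 = 184 mm.
6 columns + 5 column gaps: 6c + 5·8 = 184.
6c = 184 − 40 = 144, so c = 24 mm.

24 mm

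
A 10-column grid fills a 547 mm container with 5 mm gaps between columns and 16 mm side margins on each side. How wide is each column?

Take off 32 mm of margins, leaving 515 mm.
10 columns + 9 gaps: 10c + 9·5 = 515.
10c = 515 − 45 = 470, so c = 47 mm.

47 mm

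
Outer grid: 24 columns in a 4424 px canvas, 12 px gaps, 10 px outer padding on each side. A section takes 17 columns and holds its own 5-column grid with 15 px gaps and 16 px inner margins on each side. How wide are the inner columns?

Outer content = 4424 − 2·10 = 4404 px.
24 columns + 23 gaps: 24c + 23·12 = 4404.
24c = 4404 − 276 = 4128, so c = 172 px.
Span of 17: 17·172 + 16·12 = 2924 + 192 = 3116 px.
Inner content = 3116 − 2·16 = 3084 px.
5 columns + 4 gaps: 5d + 4·15 = 3084.
5d = 3084 − 60 = 3024, so d = 604.8 px.

604.8 px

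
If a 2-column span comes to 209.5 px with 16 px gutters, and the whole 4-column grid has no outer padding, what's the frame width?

435 px

Subtracting 1 gutter of 16 leaves 193.5 for 2 columns, so c = 96.75 px.
Frame = 4·96.75 + 3·16 = 387 + 48 = 435 px.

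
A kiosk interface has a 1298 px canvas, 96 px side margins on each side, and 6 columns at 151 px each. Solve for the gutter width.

40 px

Content width = 1298 − 2·96 = 1106 px.
6 columns take 6·151 = 906 px; remaining 200 splits into 5 gutters.
g = 200 / 5 = 40 px.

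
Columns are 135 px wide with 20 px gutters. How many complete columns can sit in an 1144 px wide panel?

Each extra column adds 135 + 20 = 155 px.
(1144 + 20) / 155 = 7.51, so 7 columns fit.

7 columns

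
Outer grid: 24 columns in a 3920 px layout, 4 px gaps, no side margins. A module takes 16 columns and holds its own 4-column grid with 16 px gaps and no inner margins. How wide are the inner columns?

Subtracting 23 gaps of 4 leaves 3828 for 24 columns, so c = 159.5 px.
16-column span = 16·159.5 + 15·4 = 2612 px.
Subtracting 3 gaps of 16 leaves 2564 for 4 columns, so d = 641 px.

641 px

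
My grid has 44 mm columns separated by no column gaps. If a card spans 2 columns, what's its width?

88 mm

With no column gaps, 2 columns span 2·44 = 88 mm.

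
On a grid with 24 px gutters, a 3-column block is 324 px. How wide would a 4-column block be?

3c + 2·24 = 324 → 3c = 276 → c = 92 px.
Span of 4: 4·92 + 3·24 = 368 + 72 = 440 px.

440 px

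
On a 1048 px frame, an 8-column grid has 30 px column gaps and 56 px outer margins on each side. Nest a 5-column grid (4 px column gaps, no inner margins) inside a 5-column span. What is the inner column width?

Outer content = 1048 − 2·56 = 936 px.
8 columns + 7 column gaps: 8c + 7·30 = 936.
8c = 936 − 210 = 726, so c = 90.75 px.
Span of 5: 5·90.75 + 4·30 = 453.75 + 120 = 573.75 px.
573.75 − 4·4 = 557.75; ÷5 gives d = 111.55 px.

111.55 px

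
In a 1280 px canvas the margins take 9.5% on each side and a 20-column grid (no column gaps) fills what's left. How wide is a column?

Margins: 9.5% × 1280 = 121.6 px each, so content = 1280 − 243.2 = 1036.8 px.
20c = 1036.8 → c = 51.84 px.

51.84 px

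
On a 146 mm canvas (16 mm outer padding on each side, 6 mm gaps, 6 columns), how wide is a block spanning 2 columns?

34 mm

Take off 32 mm of margins, leaving 114 mm.
6c + 5·6 = 114 → 6c = 84 → c = 14 mm.
2-column span = 2·14 + 1·6 = 34 mm.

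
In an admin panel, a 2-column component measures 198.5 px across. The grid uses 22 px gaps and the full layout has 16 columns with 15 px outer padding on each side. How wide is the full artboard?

1772 px

198.5 − 1·22 = 176.5; ÷2 gives c = 88.25 px.
Total width: 2·15 + 16·88.25 + 15·22 = 1772 px.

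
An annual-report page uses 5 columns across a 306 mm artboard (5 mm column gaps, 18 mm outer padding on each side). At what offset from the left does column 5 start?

238 mm

Take off 36 mm of margins, leaving 270 mm.
Subtracting 4 column gaps of 5 leaves 250 for 5 columns, so c = 50 mm.
Column 5 starts at margin + 4·(column + gutter) = 18 + 4·55 = 238 mm.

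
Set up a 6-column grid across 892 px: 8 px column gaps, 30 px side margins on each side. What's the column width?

Take off 60 px of margins, leaving 832 px.
6 columns + 5 column gaps: 6c + 5·8 = 832.
6c = 832 − 40 = 792, so c = 132 px.

132 px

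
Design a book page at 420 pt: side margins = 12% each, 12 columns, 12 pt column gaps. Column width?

15.6 pt

420 × (1 − 2·12%) = 420 × 76% = 319.2 pt for the columns.
319.2 − 11·12 = 187.2; ÷12 gives c = 15.6 pt.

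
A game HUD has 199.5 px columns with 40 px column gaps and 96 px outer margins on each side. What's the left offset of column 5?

Column 5 starts at margin + 4·(column + gutter) = 96 + 4·239.5 = 1054 px.

1054 px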